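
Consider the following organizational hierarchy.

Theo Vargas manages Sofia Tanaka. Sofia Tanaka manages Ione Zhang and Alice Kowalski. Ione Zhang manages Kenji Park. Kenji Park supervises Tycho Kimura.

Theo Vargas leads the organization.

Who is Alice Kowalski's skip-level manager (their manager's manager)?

Alice Kowalski reports to Sofia Tanaka, and Sofia Tanaka reports to Theo Vargas. So Alice Kowalski's skip-level manager is Theo Vargas.

Theo Vargas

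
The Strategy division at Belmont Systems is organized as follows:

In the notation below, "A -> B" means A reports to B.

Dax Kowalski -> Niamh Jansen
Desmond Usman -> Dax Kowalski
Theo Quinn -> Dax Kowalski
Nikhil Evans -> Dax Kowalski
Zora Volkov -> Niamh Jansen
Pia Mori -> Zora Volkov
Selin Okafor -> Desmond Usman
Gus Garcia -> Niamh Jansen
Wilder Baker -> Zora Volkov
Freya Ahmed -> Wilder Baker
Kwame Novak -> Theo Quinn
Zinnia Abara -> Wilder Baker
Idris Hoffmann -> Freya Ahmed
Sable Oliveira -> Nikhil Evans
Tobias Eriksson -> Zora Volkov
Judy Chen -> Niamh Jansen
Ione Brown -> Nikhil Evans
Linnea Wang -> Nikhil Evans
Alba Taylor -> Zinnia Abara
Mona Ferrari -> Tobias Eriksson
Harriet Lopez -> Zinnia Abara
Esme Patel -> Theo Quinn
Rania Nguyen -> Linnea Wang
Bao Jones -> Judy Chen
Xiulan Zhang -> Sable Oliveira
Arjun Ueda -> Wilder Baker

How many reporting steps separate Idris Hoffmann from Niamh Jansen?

4

Chain from Idris Hoffmann up to Niamh Jansen: Idris Hoffmann → Freya Ahmed → Wilder Baker → Zora Volkov → Niamh Jansen. That is 4 steps up, so Idris Hoffmann is 4 levels below Niamh Jansen.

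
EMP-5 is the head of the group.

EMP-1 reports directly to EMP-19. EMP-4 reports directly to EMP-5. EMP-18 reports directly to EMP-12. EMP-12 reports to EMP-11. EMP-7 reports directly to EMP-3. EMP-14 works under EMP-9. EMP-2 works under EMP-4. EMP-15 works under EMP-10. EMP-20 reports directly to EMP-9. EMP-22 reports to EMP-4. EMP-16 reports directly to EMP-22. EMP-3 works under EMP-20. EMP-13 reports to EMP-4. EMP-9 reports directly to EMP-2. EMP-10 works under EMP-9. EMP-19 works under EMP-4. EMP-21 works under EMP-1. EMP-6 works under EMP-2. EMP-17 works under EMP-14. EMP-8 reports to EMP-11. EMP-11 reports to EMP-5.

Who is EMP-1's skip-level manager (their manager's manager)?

EMP-4

EMP-1 reports to EMP-19, and EMP-19 reports to EMP-4. So EMP-1's skip-level manager is EMP-4.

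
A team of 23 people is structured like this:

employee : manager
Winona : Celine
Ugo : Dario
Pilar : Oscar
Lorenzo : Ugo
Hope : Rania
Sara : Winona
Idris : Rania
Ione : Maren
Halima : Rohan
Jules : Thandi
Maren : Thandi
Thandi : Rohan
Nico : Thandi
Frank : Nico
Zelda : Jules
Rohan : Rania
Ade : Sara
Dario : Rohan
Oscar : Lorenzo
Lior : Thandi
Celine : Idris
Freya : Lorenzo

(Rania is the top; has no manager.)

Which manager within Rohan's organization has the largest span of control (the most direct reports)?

Direct-report counts within Rohan's organization: Rohan has 3; Dario has 1; Ugo has 1; Lorenzo has 2; Oscar has 1; Thandi has 4; Maren has 1; Jules has 1; Nico has 1. The largest is 4, held by Thandi.

Thandi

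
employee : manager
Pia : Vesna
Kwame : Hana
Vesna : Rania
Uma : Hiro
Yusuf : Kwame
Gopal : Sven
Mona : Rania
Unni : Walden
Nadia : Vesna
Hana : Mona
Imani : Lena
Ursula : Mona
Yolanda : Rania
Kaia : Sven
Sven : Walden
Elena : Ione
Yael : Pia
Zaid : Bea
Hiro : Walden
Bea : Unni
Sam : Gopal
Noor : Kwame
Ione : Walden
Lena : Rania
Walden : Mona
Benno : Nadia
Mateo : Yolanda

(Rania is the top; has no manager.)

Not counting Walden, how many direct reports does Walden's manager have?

Walden reports to Mona. Mona's other direct reports are Hana, Ursula — 2 peers.

2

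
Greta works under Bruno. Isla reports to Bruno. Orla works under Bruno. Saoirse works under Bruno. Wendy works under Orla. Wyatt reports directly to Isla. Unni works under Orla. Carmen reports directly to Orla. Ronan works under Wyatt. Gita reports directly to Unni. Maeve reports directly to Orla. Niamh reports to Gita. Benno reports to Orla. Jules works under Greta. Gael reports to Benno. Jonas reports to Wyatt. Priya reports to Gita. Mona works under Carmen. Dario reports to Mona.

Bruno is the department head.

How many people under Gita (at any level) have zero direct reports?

2

The people in Gita's organization with no one reporting to them are Priya, Niamh. That is 2.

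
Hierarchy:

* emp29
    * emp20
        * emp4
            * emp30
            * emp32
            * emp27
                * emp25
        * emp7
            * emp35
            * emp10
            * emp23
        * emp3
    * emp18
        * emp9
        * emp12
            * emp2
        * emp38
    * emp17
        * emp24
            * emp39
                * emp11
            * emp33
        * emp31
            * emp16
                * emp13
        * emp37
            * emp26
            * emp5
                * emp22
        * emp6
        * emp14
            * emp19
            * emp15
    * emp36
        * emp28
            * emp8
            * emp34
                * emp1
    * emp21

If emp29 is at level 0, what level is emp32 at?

3

Chain from emp32 up to emp29: emp32 → emp4 → emp20 → emp29. That is 3 steps up, so emp32 is 3 levels below emp29.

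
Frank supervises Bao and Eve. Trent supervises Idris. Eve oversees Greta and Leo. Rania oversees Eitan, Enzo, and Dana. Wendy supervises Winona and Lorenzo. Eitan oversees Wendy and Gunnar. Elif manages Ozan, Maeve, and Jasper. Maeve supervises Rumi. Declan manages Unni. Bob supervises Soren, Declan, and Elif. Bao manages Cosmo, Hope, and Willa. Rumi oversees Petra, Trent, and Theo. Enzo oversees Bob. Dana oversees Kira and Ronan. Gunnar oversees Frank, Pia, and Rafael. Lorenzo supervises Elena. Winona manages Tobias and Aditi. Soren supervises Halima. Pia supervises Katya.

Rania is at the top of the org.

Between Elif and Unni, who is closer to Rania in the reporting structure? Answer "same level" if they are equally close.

Elif

Elif is 3 levels below Rania; Unni is 4. Elif is higher.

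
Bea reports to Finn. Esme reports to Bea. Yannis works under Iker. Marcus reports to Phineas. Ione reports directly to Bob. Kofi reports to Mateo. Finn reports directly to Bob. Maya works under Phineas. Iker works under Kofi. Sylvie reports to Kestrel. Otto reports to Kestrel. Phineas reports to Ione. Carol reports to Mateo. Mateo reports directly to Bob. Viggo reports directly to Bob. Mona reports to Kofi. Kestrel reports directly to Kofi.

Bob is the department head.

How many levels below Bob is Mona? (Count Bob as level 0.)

3

Chain from Mona up to Bob: Mona → Kofi → Mateo → Bob. That is 3 steps up, so Mona is 3 levels below Bob.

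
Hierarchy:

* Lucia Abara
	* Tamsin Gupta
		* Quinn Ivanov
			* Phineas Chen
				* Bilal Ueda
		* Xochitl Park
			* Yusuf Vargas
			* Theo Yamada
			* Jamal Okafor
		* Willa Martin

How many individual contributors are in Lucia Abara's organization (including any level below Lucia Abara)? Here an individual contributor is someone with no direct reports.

5

The people in Lucia Abara's organization with no one reporting to them are Willa Martin, Jamal Okafor, Theo Yamada, Yusuf Vargas, Bilal Ueda. That is 5.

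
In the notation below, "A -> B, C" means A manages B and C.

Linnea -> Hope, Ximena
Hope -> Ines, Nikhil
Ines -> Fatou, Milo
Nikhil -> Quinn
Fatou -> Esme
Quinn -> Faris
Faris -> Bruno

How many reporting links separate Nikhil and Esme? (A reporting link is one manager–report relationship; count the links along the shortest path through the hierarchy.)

4

Nikhil is 1 level below Hope, and Esme is 3 levels below Hope (their lowest common manager). The shortest path runs up from Nikhil to Hope and back down to Esme: 1 + 3 = 4 links.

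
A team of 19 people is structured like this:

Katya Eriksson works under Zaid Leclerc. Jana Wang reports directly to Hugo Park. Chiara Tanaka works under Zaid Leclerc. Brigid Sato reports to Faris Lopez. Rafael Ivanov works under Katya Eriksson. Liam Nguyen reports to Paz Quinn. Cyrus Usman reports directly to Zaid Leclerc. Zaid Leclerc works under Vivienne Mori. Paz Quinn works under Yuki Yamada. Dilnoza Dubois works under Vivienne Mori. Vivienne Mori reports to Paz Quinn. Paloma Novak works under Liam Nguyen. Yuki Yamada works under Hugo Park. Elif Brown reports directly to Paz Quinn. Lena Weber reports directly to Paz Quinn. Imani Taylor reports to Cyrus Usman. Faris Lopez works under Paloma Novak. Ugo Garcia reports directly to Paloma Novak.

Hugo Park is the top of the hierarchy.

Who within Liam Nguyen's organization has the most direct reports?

Direct-report counts within Liam Nguyen's organization: Liam Nguyen has 1; Paloma Novak has 2; Faris Lopez has 1. The largest is 2, held by Paloma Novak.

Paloma Novak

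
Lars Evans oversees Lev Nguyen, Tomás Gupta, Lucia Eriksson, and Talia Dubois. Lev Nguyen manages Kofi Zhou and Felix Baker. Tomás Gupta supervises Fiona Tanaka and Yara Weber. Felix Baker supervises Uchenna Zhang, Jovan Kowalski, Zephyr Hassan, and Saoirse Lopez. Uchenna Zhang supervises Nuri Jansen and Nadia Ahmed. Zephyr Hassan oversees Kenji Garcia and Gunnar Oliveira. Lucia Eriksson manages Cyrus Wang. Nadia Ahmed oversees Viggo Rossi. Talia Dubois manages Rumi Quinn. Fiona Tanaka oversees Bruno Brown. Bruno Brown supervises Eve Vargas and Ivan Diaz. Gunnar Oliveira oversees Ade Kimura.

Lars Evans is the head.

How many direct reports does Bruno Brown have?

Bruno Brown directly manages Eve Vargas, Ivan Diaz. That is 2 direct reports.

2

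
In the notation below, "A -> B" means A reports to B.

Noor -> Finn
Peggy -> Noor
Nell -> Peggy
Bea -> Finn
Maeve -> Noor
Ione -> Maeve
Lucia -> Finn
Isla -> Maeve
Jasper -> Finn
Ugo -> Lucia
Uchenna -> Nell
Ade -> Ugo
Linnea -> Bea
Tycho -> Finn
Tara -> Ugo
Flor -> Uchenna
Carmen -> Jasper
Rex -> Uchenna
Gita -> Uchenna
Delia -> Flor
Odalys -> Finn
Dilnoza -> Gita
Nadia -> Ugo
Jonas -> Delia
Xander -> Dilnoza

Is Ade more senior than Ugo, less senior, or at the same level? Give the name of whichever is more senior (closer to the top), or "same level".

Ugo

Ade is 3 levels below Finn; Ugo is 2. Ugo is higher.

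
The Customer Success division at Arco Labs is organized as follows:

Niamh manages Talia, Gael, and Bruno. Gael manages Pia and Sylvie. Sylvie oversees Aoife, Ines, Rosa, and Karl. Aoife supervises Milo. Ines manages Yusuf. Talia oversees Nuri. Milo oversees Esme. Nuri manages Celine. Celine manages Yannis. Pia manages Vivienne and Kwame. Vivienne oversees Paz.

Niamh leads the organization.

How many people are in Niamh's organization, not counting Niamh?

Niamh directly manages Gael, Talia, Bruno. Under Gael: Pia, Vivienne, Paz, Kwame, Sylvie, Karl, Rosa, Ines, Yusuf, Aoife, Milo, Esme (12). Under Talia: Nuri, Celine, Yannis (3). Bruno has no reports. So Niamh's organization is 3 direct reports plus everyone under them: 13 + 4 + 1 = 18.

18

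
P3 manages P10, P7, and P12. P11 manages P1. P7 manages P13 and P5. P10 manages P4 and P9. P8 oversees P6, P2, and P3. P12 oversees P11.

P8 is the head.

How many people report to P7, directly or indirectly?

2

P7 directly manages P13, P5. P13 has no reports. P5 has no reports. So P7's organization is 2 direct reports plus everyone under them: 1 + 1 = 2.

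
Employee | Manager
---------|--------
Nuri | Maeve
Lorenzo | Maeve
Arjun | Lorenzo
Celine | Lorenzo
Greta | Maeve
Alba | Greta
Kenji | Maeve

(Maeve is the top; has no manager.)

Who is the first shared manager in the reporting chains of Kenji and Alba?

Maeve

Kenji's chain of managers is Maeve. Alba's chain of managers is Greta, Maeve. The first manager that appears in both chains is Maeve.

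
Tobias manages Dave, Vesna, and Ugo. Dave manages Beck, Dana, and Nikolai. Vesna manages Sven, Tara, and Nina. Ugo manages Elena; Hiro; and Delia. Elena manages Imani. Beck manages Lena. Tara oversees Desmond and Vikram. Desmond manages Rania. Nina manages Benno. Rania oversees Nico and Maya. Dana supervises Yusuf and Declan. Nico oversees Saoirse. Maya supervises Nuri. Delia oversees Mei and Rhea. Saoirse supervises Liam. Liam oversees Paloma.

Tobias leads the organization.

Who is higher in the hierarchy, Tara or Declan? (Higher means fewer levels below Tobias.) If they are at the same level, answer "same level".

Tara

Tara is 2 levels below Tobias; Declan is 3. Tara is higher.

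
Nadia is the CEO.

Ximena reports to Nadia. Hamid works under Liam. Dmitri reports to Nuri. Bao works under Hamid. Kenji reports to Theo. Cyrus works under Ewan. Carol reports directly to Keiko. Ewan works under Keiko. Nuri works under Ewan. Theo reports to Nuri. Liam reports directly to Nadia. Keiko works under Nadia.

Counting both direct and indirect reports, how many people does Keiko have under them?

Keiko directly manages Ewan, Carol. Under Ewan: Cyrus, Nuri, Dmitri, Theo, Kenji (5). Carol has no reports. So Keiko's organization is 2 direct reports plus everyone under them: 6 + 1 = 7.

7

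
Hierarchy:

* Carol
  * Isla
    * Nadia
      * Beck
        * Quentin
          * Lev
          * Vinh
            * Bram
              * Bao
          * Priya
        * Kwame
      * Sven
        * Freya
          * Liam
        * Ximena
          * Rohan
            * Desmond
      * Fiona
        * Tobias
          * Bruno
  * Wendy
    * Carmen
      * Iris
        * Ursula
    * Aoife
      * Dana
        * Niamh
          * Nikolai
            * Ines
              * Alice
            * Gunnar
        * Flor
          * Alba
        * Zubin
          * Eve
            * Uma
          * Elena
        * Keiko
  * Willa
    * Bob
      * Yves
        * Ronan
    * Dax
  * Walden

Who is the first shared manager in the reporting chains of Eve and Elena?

Zubin

Eve's chain of managers is Zubin, Dana, Aoife, Wendy, Carol. Elena's chain of managers is Zubin, Dana, Aoife, Wendy, Carol. The first manager that appears in both chains is Zubin.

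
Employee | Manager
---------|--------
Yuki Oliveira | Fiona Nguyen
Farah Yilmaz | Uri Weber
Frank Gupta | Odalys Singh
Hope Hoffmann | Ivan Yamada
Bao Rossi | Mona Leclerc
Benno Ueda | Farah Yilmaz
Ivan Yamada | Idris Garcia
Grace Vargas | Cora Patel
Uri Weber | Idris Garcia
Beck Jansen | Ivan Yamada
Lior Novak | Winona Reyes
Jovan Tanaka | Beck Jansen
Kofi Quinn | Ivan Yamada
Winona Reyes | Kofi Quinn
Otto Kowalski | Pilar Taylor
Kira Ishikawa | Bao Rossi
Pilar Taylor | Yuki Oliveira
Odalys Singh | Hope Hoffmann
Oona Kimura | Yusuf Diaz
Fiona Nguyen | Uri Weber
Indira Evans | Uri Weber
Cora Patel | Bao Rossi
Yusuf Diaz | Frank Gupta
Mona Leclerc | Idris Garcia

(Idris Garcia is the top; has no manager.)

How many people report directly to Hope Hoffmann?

1

Hope Hoffmann directly manages Odalys Singh. That is 1 direct report.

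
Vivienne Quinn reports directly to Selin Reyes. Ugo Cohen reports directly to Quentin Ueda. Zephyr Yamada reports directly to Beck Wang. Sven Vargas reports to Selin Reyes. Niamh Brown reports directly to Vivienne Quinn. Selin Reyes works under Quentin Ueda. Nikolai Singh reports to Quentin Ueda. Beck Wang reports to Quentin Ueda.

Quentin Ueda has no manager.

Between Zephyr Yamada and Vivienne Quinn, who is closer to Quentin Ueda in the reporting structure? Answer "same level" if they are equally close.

Both Zephyr Yamada and Vivienne Quinn are 2 levels below Quentin Ueda.

same level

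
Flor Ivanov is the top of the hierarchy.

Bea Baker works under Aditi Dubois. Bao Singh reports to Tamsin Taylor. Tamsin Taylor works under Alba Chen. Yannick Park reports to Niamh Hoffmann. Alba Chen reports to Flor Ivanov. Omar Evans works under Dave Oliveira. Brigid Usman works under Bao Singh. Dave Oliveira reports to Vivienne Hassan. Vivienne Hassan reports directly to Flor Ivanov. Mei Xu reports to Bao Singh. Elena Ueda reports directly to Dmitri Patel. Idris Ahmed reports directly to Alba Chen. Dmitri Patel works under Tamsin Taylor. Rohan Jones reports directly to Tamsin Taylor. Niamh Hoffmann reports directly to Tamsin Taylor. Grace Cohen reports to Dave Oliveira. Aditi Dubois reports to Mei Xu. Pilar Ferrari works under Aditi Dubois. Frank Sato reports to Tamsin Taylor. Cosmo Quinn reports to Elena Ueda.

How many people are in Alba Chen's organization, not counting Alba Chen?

Alba Chen directly manages Tamsin Taylor, Idris Ahmed. Under Tamsin Taylor: Frank Sato, Bao Singh, Brigid Usman, Mei Xu, Aditi Dubois, Pilar Ferrari, Bea Baker, Dmitri Patel, Elena Ueda, Cosmo Quinn, Niamh Hoffmann, Yannick Park, Rohan Jones (13). Idris Ahmed has no reports. So Alba Chen's organization is 2 direct reports plus everyone under them: 14 + 1 = 15.

15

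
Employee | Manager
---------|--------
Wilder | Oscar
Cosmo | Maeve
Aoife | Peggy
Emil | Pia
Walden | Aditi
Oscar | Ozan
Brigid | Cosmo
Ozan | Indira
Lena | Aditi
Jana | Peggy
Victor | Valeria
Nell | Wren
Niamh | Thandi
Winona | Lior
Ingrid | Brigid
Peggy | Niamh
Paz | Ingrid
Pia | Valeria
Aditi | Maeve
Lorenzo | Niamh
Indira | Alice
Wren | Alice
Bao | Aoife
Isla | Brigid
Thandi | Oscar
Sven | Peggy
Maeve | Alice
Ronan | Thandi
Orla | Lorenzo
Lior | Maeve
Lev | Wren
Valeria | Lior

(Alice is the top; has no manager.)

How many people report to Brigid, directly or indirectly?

3

Brigid directly manages Ingrid, Isla. Under Ingrid: Paz (1). Isla has no reports. So Brigid's organization is 2 direct reports plus everyone under them: 2 + 1 = 3.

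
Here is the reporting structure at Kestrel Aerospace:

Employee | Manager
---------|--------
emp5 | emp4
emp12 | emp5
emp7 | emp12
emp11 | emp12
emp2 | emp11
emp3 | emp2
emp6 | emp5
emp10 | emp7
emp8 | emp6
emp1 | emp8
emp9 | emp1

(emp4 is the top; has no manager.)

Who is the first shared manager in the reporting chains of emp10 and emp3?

emp10's chain of managers is emp7, emp12, emp5, emp4. emp3's chain of managers is emp2, emp11, emp12, emp5, emp4. The first manager that appears in both chains is emp12.

emp12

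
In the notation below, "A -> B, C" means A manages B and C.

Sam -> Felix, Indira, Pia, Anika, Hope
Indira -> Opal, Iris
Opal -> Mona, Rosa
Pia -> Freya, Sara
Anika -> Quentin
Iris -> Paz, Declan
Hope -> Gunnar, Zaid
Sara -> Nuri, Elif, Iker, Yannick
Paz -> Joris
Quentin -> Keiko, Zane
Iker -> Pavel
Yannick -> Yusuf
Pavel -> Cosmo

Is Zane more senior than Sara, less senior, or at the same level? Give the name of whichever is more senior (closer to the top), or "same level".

Sara

Zane is 3 levels below Sam; Sara is 2. Sara is higher.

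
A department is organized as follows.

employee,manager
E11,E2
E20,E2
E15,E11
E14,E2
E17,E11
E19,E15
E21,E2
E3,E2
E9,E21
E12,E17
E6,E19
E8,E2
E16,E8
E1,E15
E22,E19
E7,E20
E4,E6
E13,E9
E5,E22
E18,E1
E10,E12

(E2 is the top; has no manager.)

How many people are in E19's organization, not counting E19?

4

E19 directly manages E6, E22. Under E6: E4 (1). Under E22: E5 (1). So E19's organization is 2 direct reports plus everyone under them: 2 + 2 = 4.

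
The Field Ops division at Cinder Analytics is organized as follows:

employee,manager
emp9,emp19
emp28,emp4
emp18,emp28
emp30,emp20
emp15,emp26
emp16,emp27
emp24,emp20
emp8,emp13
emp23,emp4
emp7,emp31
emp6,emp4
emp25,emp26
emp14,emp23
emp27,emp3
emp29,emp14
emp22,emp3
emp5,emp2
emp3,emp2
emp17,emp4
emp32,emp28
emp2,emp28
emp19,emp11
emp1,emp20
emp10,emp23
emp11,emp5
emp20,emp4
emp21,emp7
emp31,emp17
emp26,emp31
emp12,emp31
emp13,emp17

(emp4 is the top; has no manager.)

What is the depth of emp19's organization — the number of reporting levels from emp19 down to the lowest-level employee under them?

The longest chain under emp19 runs emp19 → emp9, which is 1 level below emp19.

1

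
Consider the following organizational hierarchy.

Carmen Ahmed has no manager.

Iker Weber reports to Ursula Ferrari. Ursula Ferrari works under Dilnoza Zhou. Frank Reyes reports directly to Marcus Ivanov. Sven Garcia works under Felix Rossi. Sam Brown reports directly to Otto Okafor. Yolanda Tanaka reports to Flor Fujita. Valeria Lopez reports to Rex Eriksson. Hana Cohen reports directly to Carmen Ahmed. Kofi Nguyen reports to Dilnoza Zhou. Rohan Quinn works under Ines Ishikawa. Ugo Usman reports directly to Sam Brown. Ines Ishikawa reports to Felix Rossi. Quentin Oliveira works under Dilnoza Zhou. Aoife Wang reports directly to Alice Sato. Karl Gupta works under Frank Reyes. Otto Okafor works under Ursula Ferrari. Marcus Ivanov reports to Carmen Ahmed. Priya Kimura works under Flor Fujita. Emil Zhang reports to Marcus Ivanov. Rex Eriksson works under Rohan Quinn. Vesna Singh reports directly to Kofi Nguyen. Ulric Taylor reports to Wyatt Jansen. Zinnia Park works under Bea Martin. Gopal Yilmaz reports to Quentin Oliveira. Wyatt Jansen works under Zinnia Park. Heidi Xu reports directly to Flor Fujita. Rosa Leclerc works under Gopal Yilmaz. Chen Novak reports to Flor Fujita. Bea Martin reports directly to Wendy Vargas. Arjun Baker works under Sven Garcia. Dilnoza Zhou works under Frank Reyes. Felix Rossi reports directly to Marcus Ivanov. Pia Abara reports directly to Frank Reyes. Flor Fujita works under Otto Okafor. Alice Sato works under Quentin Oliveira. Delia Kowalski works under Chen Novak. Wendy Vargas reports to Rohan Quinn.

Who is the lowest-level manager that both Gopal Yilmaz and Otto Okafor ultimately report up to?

Dilnoza Zhou

Gopal Yilmaz's chain of managers is Quentin Oliveira, Dilnoza Zhou, Frank Reyes, Marcus Ivanov, Carmen Ahmed. Otto Okafor's chain of managers is Ursula Ferrari, Dilnoza Zhou, Frank Reyes, Marcus Ivanov, Carmen Ahmed. The first manager that appears in both chains is Dilnoza Zhou.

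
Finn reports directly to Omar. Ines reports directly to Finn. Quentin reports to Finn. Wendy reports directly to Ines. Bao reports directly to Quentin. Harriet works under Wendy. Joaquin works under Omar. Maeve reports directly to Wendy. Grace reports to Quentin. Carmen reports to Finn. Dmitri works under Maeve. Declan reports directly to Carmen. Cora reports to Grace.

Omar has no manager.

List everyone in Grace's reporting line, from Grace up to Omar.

Grace reports to Quentin. Quentin reports to Finn. Finn reports to Omar. Omar is at the top.

Grace -> Quentin -> Finn -> Omar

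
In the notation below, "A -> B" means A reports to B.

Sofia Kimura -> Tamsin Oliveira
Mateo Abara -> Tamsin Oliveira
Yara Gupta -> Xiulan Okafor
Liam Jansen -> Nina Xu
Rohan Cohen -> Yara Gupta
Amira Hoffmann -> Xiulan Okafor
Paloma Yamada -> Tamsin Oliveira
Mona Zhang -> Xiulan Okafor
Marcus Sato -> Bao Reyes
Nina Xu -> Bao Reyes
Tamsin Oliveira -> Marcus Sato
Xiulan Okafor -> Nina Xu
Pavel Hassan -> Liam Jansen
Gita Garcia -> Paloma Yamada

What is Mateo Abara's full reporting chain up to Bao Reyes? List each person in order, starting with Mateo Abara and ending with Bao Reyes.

Mateo Abara reports to Tamsin Oliveira. Tamsin Oliveira reports to Marcus Sato. Marcus Sato reports to Bao Reyes. Bao Reyes is at the top.

Mateo Abara -> Tamsin Oliveira -> Marcus Sato -> Bao Reyes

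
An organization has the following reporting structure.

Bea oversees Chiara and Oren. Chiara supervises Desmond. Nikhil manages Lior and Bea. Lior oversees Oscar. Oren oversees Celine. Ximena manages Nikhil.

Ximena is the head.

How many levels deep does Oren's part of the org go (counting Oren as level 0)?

The longest chain under Oren runs Oren → Celine, which is 1 level below Oren.

1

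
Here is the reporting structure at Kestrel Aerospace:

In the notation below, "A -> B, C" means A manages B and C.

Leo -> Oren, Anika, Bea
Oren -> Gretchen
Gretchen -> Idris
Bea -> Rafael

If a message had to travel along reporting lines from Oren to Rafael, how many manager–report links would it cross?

Oren is 1 level below Leo, and Rafael is 2 levels below Leo (their lowest common manager). The shortest path runs up from Oren to Leo and back down to Rafael: 1 + 2 = 3 links.

3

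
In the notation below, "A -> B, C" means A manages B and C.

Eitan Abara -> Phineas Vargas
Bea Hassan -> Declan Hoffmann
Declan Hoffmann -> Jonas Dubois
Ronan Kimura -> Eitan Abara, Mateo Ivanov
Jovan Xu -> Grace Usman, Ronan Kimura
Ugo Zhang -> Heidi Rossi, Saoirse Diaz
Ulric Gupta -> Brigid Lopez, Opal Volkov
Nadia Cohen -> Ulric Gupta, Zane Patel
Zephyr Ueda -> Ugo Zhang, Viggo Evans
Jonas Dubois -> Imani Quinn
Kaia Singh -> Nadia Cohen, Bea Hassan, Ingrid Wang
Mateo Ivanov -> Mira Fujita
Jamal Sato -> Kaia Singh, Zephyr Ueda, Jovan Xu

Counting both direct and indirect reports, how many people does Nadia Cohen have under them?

4

Nadia Cohen directly manages Ulric Gupta, Zane Patel. Under Ulric Gupta: Opal Volkov, Brigid Lopez (2). Zane Patel has no reports. So Nadia Cohen's organization is 2 direct reports plus everyone under them: 3 + 1 = 4.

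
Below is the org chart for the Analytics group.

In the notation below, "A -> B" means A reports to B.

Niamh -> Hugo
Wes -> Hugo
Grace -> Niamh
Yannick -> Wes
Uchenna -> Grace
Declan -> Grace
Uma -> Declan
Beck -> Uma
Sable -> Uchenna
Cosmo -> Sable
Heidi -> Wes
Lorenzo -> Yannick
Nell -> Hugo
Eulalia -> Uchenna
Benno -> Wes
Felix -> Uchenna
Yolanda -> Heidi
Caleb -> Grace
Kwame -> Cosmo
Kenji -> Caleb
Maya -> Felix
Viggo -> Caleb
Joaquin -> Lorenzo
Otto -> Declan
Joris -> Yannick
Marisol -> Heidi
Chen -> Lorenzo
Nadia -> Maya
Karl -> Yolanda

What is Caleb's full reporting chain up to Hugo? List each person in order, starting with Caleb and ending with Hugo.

Caleb -> Grace -> Niamh -> Hugo

Caleb reports to Grace. Grace reports to Niamh. Niamh reports to Hugo. Hugo is at the top.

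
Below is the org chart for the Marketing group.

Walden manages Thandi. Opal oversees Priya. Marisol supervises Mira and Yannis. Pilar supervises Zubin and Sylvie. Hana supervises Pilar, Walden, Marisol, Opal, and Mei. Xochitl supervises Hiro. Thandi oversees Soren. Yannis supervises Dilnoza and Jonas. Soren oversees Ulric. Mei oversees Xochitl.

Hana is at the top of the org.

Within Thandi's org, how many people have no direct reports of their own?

The only person in Thandi's organization with no one reporting to them is Ulric. That is 1.

1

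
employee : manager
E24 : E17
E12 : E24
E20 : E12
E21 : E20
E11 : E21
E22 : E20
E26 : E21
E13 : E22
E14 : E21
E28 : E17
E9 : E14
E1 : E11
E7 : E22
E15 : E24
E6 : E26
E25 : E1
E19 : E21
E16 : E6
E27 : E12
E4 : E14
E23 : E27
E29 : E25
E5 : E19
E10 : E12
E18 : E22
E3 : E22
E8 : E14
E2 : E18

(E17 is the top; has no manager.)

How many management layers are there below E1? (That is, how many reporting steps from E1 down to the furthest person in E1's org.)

2

The longest chain under E1 runs E1 → E25 → E29, which is 2 levels below E1.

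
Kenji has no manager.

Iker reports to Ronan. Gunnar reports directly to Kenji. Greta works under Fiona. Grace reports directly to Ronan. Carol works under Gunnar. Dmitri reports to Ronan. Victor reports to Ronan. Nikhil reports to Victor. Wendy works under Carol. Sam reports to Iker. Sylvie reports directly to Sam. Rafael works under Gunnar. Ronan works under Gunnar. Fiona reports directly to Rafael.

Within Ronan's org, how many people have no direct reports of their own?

4

The people in Ronan's organization with no one reporting to them are Grace, Sylvie, Nikhil, Dmitri. That is 4.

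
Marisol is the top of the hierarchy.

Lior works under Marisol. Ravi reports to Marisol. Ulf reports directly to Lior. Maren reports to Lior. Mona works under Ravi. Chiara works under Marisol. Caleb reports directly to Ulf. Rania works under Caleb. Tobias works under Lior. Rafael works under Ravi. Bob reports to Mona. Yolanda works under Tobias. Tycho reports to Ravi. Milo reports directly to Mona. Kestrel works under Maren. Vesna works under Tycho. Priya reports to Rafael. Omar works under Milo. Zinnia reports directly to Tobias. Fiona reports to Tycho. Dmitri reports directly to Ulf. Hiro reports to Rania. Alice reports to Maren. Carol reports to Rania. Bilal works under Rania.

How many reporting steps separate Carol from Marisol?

Chain from Carol up to Marisol: Carol → Rania → Caleb → Ulf → Lior → Marisol. That is 5 steps up, so Carol is 5 levels below Marisol.

5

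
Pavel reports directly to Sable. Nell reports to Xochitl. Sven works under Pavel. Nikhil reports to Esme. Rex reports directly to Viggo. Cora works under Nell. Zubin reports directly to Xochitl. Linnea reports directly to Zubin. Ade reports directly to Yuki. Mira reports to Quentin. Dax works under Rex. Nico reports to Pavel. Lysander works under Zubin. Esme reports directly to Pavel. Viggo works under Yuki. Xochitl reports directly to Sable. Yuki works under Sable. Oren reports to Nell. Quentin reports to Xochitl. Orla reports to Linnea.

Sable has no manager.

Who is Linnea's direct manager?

Zubin

Linnea reports directly to Zubin.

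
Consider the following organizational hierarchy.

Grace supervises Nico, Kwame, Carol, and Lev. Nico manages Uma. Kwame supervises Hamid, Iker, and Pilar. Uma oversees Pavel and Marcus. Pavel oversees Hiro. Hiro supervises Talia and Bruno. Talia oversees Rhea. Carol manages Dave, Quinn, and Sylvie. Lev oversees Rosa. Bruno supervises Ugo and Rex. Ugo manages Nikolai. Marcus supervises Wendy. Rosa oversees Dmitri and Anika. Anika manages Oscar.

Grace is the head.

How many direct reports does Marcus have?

Marcus directly manages Wendy. That is 1 direct report.

1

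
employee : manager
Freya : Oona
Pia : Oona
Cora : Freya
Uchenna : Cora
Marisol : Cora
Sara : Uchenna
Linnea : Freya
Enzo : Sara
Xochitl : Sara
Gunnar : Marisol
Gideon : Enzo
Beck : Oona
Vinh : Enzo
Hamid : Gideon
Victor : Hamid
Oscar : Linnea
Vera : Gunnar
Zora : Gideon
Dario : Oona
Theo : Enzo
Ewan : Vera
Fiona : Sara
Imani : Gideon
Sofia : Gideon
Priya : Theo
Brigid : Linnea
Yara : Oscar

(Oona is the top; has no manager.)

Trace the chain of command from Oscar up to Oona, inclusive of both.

Oscar -> Linnea -> Freya -> Oona

Oscar reports to Linnea. Linnea reports to Freya. Freya reports to Oona. Oona is at the top.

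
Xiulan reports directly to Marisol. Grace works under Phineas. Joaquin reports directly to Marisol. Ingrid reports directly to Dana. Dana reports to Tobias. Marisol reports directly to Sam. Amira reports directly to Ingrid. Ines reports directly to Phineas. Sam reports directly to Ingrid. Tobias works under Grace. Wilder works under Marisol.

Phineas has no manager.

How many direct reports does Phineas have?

2

Phineas directly manages Grace, Ines. That is 2 direct reports.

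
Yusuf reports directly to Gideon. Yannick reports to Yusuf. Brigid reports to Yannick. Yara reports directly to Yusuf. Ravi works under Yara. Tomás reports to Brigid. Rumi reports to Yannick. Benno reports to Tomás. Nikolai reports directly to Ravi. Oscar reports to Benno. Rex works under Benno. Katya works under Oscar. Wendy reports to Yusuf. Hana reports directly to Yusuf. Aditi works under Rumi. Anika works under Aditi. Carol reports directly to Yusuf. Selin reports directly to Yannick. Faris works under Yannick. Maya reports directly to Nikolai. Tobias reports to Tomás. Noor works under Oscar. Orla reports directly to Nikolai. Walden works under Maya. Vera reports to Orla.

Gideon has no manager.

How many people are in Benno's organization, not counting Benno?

4

Benno directly manages Oscar, Rex. Under Oscar: Noor, Katya (2). Rex has no reports. So Benno's organization is 2 direct reports plus everyone under them: 3 + 1 = 4.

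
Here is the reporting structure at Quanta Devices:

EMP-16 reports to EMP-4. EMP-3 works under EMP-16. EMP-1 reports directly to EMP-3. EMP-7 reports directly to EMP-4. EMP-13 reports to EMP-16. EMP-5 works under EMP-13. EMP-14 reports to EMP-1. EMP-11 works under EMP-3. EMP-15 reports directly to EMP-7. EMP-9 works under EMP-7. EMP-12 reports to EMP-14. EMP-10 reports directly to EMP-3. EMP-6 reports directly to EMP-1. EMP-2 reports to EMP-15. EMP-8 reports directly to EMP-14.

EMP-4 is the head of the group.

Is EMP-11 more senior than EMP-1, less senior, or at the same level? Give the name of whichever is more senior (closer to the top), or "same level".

Both EMP-11 and EMP-1 are 3 levels below EMP-4.

same level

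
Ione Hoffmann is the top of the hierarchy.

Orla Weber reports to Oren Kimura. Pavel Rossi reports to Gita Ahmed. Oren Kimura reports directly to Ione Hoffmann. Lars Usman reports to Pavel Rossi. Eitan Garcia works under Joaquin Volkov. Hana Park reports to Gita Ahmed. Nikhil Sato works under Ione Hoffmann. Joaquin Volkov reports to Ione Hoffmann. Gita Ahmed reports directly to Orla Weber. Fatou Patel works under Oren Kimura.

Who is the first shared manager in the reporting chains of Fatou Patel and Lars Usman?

Oren Kimura

Fatou Patel's chain of managers is Oren Kimura, Ione Hoffmann. Lars Usman's chain of managers is Pavel Rossi, Gita Ahmed, Orla Weber, Oren Kimura, Ione Hoffmann. The first manager that appears in both chains is Oren Kimura.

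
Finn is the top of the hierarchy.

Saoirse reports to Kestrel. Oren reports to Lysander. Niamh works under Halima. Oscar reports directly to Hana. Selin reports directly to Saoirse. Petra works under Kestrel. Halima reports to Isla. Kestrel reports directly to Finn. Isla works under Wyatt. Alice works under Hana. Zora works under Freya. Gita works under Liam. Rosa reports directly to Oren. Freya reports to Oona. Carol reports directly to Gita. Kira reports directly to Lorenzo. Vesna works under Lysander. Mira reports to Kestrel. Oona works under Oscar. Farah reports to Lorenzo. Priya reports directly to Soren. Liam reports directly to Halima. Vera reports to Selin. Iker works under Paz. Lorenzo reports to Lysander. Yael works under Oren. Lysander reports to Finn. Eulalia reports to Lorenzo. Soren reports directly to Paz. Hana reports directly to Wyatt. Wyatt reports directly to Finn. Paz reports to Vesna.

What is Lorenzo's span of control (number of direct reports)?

3

Lorenzo directly manages Eulalia, Kira, Farah. That is 3 direct reports.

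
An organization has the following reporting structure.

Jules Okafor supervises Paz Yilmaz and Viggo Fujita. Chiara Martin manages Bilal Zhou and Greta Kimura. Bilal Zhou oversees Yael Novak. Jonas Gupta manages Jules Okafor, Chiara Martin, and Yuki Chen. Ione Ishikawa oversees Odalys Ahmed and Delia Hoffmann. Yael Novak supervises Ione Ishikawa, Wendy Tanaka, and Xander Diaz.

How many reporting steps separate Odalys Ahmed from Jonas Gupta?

5

Chain from Odalys Ahmed up to Jonas Gupta: Odalys Ahmed → Ione Ishikawa → Yael Novak → Bilal Zhou → Chiara Martin → Jonas Gupta. That is 5 steps up, so Odalys Ahmed is 5 levels below Jonas Gupta.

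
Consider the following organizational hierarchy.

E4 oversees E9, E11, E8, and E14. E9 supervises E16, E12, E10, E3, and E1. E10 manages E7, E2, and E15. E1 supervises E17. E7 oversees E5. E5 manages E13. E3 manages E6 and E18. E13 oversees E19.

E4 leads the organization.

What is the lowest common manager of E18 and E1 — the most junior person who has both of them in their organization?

E18's chain of managers is E3, E9, E4. E1's chain of managers is E9, E4. The first manager that appears in both chains is E9.

E9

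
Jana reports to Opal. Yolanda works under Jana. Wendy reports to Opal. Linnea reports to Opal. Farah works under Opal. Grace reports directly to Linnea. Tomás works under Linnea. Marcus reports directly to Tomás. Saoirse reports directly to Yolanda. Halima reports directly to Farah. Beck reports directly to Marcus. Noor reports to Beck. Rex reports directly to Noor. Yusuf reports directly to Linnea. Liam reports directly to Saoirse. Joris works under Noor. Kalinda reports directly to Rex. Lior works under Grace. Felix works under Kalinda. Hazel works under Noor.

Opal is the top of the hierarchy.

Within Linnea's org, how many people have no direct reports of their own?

5

The people in Linnea's organization with no one reporting to them are Yusuf, Hazel, Joris, Felix, Lior. That is 5.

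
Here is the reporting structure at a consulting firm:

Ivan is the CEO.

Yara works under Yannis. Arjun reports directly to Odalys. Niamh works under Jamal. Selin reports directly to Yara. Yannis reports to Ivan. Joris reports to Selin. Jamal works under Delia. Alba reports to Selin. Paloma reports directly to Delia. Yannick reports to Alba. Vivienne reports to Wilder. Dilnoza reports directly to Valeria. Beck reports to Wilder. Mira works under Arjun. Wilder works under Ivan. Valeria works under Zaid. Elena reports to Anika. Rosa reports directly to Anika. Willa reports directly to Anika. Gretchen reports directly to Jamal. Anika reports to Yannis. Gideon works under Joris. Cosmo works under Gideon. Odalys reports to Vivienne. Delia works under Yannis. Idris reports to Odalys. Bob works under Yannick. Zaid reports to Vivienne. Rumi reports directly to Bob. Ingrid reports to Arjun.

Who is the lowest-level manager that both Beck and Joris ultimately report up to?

Ivan

Beck's chain of managers is Wilder, Ivan. Joris's chain of managers is Selin, Yara, Yannis, Ivan. The first manager that appears in both chains is Ivan.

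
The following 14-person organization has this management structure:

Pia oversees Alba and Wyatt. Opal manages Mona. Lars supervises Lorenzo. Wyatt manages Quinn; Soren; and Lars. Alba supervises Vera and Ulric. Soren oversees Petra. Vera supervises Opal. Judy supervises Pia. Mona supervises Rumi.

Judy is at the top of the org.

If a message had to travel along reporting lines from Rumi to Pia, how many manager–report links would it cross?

Rumi is in Pia's organization: the chain from Rumi up to Pia is Rumi → Mona → Opal → Vera → Alba → Pia, which is 5 links.

5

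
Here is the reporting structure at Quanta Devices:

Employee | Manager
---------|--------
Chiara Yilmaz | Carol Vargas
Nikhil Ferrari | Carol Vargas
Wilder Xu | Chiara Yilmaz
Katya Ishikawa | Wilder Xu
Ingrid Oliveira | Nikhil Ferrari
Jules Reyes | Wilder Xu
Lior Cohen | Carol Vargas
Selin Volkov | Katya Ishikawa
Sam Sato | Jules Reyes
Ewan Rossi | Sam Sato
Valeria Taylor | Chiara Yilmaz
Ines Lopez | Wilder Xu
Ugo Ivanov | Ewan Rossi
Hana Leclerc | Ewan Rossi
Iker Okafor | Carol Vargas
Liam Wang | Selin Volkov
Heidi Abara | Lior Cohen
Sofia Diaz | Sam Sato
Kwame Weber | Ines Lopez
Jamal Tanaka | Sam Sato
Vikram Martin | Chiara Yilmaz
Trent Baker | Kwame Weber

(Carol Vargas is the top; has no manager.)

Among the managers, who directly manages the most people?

Carol Vargas

Direct-report counts: Carol Vargas has 4; Lior Cohen has 1; Nikhil Ferrari has 1; Chiara Yilmaz has 3; Wilder Xu has 3; Ines Lopez has 1; Kwame Weber has 1; Jules Reyes has 1; Sam Sato has 3; Ewan Rossi has 2; Katya Ishikawa has 1; Selin Volkov has 1. The largest is 4, held by Carol Vargas.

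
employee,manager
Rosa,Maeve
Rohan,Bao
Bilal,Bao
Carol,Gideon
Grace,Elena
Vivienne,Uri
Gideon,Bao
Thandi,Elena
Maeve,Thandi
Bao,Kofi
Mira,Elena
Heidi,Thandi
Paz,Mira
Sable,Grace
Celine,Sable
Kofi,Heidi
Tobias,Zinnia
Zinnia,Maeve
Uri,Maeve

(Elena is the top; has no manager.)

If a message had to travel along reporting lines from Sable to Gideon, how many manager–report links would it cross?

Sable is 2 levels below Elena, and Gideon is 5 levels below Elena (their lowest common manager). The shortest path runs up from Sable to Elena and back down to Gideon: 2 + 5 = 7 links.

7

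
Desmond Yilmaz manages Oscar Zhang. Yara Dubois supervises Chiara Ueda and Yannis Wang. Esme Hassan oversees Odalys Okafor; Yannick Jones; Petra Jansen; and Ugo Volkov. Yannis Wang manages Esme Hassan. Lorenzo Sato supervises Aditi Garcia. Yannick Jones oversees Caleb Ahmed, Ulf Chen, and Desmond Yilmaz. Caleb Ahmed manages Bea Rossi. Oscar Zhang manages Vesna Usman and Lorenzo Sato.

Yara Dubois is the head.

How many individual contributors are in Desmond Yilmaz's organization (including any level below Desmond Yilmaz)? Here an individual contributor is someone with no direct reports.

The people in Desmond Yilmaz's organization with no one reporting to them are Aditi Garcia, Vesna Usman. That is 2.

2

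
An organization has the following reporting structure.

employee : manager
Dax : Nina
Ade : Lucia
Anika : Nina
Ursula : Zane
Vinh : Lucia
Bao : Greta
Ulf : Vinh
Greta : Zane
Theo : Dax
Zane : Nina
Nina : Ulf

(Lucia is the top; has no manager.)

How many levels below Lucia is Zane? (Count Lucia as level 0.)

Chain from Zane up to Lucia: Zane → Nina → Ulf → Vinh → Lucia. That is 4 steps up, so Zane is 4 levels below Lucia.

4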